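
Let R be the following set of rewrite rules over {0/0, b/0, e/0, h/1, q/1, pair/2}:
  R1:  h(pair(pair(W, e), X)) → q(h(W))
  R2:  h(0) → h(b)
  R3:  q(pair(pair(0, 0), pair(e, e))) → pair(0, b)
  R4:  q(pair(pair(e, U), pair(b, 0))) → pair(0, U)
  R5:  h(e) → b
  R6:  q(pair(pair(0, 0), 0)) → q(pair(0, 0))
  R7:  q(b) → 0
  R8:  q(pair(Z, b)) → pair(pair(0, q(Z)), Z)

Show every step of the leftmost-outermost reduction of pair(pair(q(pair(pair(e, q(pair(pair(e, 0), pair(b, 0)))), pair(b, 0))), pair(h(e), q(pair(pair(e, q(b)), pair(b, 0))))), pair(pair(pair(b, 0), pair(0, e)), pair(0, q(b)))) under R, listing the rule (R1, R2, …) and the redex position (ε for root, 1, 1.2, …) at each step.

pair(pair(pair(0, pair(0, 0)), pair(b, pair(0, 0))), pair(pair(pair(b, 0), pair(0, e)), pair(0, 0)))

1. pair(pair(q(pair(pair(e, q(pair(pair(e, 0), pair(b, 0)))), pair(b, 0))), pair(h(e), q(pair(pair(e, q(b)), pair(b, 0))))), pair(pair(pair(b, 0), pair(0, e)), pair(0, q(b))))  →  pair(pair(pair(0, q(pair(pair(e, 0), pair(b, 0)))), pair(h(e), q(pair(pair(e, q(b)), pair(b, 0))))), pair(pair(pair(b, 0), pair(0, e)), pair(0, q(b))))   [R4 at 1.1]
2. pair(pair(pair(0, q(pair(pair(e, 0), pair(b, 0)))), pair(h(e), q(pair(pair(e, q(b)), pair(b, 0))))), pair(pair(pair(b, 0), pair(0, e)), pair(0, q(b))))  →  pair(pair(pair(0, pair(0, 0)), pair(h(e), q(pair(pair(e, q(b)), pair(b, 0))))), pair(pair(pair(b, 0), pair(0, e)), pair(0, q(b))))   [R4 at 1.1.2]
3. pair(pair(pair(0, pair(0, 0)), pair(h(e), q(pair(pair(e, q(b)), pair(b, 0))))), pair(pair(pair(b, 0), pair(0, e)), pair(0, q(b))))  →  pair(pair(pair(0, pair(0, 0)), pair(b, q(pair(pair(e, q(b)), pair(b, 0))))), pair(pair(pair(b, 0), pair(0, e)), pair(0, q(b))))   [R5 at 1.2.1]
4. pair(pair(pair(0, pair(0, 0)), pair(b, q(pair(pair(e, q(b)), pair(b, 0))))), pair(pair(pair(b, 0), pair(0, e)), pair(0, q(b))))  →  pair(pair(pair(0, pair(0, 0)), pair(b, pair(0, q(b)))), pair(pair(pair(b, 0), pair(0, e)), pair(0, q(b))))   [R4 at 1.2.2]
5. pair(pair(pair(0, pair(0, 0)), pair(b, pair(0, q(b)))), pair(pair(pair(b, 0), pair(0, e)), pair(0, q(b))))  →  pair(pair(pair(0, pair(0, 0)), pair(b, pair(0, 0))), pair(pair(pair(b, 0), pair(0, e)), pair(0, q(b))))   [R7 at 1.2.2.2]
6. pair(pair(pair(0, pair(0, 0)), pair(b, pair(0, 0))), pair(pair(pair(b, 0), pair(0, e)), pair(0, q(b))))  →  pair(pair(pair(0, pair(0, 0)), pair(b, pair(0, 0))), pair(pair(pair(b, 0), pair(0, e)), pair(0, 0)))   [R7 at 2.2.2]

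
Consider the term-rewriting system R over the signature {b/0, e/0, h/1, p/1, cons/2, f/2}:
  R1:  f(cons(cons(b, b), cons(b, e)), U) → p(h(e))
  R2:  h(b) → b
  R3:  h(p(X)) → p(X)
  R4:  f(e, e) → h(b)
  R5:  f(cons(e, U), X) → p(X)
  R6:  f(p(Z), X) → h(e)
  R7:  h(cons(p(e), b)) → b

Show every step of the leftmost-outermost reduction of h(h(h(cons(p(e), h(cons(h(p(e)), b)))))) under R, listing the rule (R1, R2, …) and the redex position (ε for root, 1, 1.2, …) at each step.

b

1. h(h(h(cons(p(e), h(cons(h(p(e)), b))))))  →  h(h(h(cons(p(e), h(cons(p(e), b))))))   [R3 at 1.1.1.2.1.1]
2. h(h(h(cons(p(e), h(cons(p(e), b))))))  →  h(h(h(cons(p(e), b))))   [R7 at 1.1.1.2]
3. h(h(h(cons(p(e), b))))  →  h(h(b))   [R7 at 1.1]
4. h(h(b))  →  h(b)   [R2 at 1]
5. h(b)  →  b   [R2 at ε]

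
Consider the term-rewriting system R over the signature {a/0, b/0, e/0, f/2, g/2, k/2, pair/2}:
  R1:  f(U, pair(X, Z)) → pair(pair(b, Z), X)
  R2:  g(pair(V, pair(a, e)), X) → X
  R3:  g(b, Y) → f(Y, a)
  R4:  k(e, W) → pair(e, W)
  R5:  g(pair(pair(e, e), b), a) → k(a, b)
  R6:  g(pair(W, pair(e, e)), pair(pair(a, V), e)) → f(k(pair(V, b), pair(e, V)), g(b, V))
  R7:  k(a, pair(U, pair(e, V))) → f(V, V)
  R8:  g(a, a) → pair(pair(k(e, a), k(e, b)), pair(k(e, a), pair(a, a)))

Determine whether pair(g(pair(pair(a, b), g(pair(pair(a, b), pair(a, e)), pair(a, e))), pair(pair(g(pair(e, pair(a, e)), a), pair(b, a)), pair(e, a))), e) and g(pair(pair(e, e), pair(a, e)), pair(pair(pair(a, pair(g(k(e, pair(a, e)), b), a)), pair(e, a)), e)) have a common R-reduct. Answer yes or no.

yes — NF(t₁) = pair(pair(pair(a, pair(b, a)), pair(e, a)), e), NF(t₂) = pair(pair(pair(a, pair(b, a)), pair(e, a)), e)

Reduce t₁ = pair(g(pair(pair(a, b), g(pair(pair(a, b), pair(a, e)), pair(a, e))), pair(pair(g(pair(e, pair(a, e)), a), pair(b, a)), pair(e, a))), e):
1. pair(g(pair(pair(a, b), g(pair(pair(a, b), pair(a, e)), pair(a, e))), pair(pair(g(pair(e, pair(a, e)), a), pair(b, a)), pair(e, a))), e)  →  pair(g(pair(pair(a, b), pair(a, e)), pair(pair(g(pair(e, pair(a, e)), a), pair(b, a)), pair(e, a))), e)   [R2 at 1.1.2]
2. pair(g(pair(pair(a, b), pair(a, e)), pair(pair(g(pair(e, pair(a, e)), a), pair(b, a)), pair(e, a))), e)  →  pair(pair(pair(g(pair(e, pair(a, e)), a), pair(b, a)), pair(e, a)), e)   [R2 at 1]
3. pair(pair(pair(g(pair(e, pair(a, e)), a), pair(b, a)), pair(e, a)), e)  →  pair(pair(pair(a, pair(b, a)), pair(e, a)), e)   [R2 at 1.1.1]

Reduce t₂ = g(pair(pair(e, e), pair(a, e)), pair(pair(pair(a, pair(g(k(e, pair(a, e)), b), a)), pair(e, a)), e)):
1. g(pair(pair(e, e), pair(a, e)), pair(pair(pair(a, pair(g(k(e, pair(a, e)), b), a)), pair(e, a)), e))  →  pair(pair(pair(a, pair(g(k(e, pair(a, e)), b), a)), pair(e, a)), e)   [R2 at ε]
2. pair(pair(pair(a, pair(g(k(e, pair(a, e)), b), a)), pair(e, a)), e)  →  pair(pair(pair(a, pair(g(pair(e, pair(a, e)), b), a)), pair(e, a)), e)   [R4 at 1.1.2.1.1]
3. pair(pair(pair(a, pair(g(pair(e, pair(a, e)), b), a)), pair(e, a)), e)  →  pair(pair(pair(a, pair(b, a)), pair(e, a)), e)   [R2 at 1.1.2.1]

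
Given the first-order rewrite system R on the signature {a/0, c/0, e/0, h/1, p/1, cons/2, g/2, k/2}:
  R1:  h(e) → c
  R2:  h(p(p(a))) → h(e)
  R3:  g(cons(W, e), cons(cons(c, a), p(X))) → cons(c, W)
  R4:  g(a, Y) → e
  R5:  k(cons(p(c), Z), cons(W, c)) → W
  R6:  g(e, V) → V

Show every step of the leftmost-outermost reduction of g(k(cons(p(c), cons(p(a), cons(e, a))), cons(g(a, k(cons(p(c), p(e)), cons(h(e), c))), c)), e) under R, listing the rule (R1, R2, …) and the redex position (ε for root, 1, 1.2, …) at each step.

1. g(k(cons(p(c), cons(p(a), cons(e, a))), cons(g(a, k(cons(p(c), p(e)), cons(h(e), c))), c)), e)  →  g(g(a, k(cons(p(c), p(e)), cons(h(e), c))), e)   [R5 at 1]
2. g(g(a, k(cons(p(c), p(e)), cons(h(e), c))), e)  →  g(e, e)   [R4 at 1]
3. g(e, e)  →  e   [R6 at ε]

e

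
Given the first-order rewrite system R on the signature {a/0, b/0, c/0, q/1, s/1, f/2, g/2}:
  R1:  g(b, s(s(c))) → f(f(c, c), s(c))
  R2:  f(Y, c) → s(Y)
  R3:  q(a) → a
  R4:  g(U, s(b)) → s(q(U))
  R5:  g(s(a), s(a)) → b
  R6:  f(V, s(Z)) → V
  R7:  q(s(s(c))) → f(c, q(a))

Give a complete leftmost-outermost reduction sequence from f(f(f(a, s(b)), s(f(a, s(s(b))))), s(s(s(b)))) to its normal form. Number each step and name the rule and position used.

a

1. f(f(f(a, s(b)), s(f(a, s(s(b))))), s(s(s(b))))  →  f(f(a, s(b)), s(f(a, s(s(b)))))   [R6 at ε]
2. f(f(a, s(b)), s(f(a, s(s(b)))))  →  f(a, s(b))   [R6 at ε]
3. f(a, s(b))  →  a   [R6 at ε]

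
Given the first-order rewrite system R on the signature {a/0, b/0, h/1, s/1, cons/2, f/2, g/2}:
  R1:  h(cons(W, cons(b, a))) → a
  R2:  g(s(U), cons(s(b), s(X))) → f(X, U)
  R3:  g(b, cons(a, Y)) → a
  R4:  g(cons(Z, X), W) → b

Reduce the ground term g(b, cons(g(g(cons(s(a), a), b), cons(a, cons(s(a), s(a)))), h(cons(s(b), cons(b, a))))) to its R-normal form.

a

1. g(b, cons(g(g(cons(s(a), a), b), cons(a, cons(s(a), s(a)))), h(cons(s(b), cons(b, a)))))  →  g(b, cons(g(b, cons(a, cons(s(a), s(a)))), h(cons(s(b), cons(b, a)))))   [R4 at 2.1.1]
2. g(b, cons(g(b, cons(a, cons(s(a), s(a)))), h(cons(s(b), cons(b, a)))))  →  g(b, cons(a, h(cons(s(b), cons(b, a)))))   [R3 at 2.1]
3. g(b, cons(a, h(cons(s(b), cons(b, a)))))  →  a   [R3 at ε]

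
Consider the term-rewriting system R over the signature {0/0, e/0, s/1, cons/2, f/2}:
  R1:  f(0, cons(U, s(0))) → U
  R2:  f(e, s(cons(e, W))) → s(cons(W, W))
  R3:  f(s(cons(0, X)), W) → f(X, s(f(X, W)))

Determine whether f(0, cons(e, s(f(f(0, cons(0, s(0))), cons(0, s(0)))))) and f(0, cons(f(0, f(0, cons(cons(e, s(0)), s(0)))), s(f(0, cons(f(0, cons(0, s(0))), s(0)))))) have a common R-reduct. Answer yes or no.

yes — NF(t₁) = e, NF(t₂) = e

Reduce t₁ = f(0, cons(e, s(f(f(0, cons(0, s(0))), cons(0, s(0)))))):
1. f(0, cons(e, s(f(f(0, cons(0, s(0))), cons(0, s(0))))))  →  f(0, cons(e, s(f(0, cons(0, s(0))))))   [R1 at 2.2.1.1]
2. f(0, cons(e, s(f(0, cons(0, s(0))))))  →  f(0, cons(e, s(0)))   [R1 at 2.2.1]
3. f(0, cons(e, s(0)))  →  e   [R1 at ε]

Reduce t₂ = f(0, cons(f(0, f(0, cons(cons(e, s(0)), s(0)))), s(f(0, cons(f(0, cons(0, s(0))), s(0)))))):
1. f(0, cons(f(0, f(0, cons(cons(e, s(0)), s(0)))), s(f(0, cons(f(0, cons(0, s(0))), s(0))))))  →  f(0, cons(f(0, cons(e, s(0))), s(f(0, cons(f(0, cons(0, s(0))), s(0))))))   [R1 at 2.1.2]
2. f(0, cons(f(0, cons(e, s(0))), s(f(0, cons(f(0, cons(0, s(0))), s(0))))))  →  f(0, cons(e, s(f(0, cons(f(0, cons(0, s(0))), s(0))))))   [R1 at 2.1]
3. f(0, cons(e, s(f(0, cons(f(0, cons(0, s(0))), s(0))))))  →  f(0, cons(e, s(f(0, cons(0, s(0))))))   [R1 at 2.2.1]
4. f(0, cons(e, s(f(0, cons(0, s(0))))))  →  f(0, cons(e, s(0)))   [R1 at 2.2.1]
5. f(0, cons(e, s(0)))  →  e   [R1 at ε]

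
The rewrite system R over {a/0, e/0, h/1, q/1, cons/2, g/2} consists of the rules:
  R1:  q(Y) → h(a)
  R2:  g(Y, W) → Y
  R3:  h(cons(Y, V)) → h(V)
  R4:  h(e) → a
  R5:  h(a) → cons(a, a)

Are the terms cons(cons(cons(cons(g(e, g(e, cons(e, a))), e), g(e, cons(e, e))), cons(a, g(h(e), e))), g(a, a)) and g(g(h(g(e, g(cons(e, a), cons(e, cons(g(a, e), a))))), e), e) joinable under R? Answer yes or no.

no — NF(t₁) = cons(cons(cons(cons(e, e), e), cons(a, a)), a), NF(t₂) = a

Reduce t₁ = cons(cons(cons(cons(g(e, g(e, cons(e, a))), e), g(e, cons(e, e))), cons(a, g(h(e), e))), g(a, a)):
1. cons(cons(cons(cons(g(e, g(e, cons(e, a))), e), g(e, cons(e, e))), cons(a, g(h(e), e))), g(a, a))  →  cons(cons(cons(cons(e, e), g(e, cons(e, e))), cons(a, g(h(e), e))), g(a, a))   [R2 at 1.1.1.1]
2. cons(cons(cons(cons(e, e), g(e, cons(e, e))), cons(a, g(h(e), e))), g(a, a))  →  cons(cons(cons(cons(e, e), e), cons(a, g(h(e), e))), g(a, a))   [R2 at 1.1.2]
3. cons(cons(cons(cons(e, e), e), cons(a, g(h(e), e))), g(a, a))  →  cons(cons(cons(cons(e, e), e), cons(a, h(e))), g(a, a))   [R2 at 1.2.2]
4. cons(cons(cons(cons(e, e), e), cons(a, h(e))), g(a, a))  →  cons(cons(cons(cons(e, e), e), cons(a, a)), g(a, a))   [R4 at 1.2.2]
5. cons(cons(cons(cons(e, e), e), cons(a, a)), g(a, a))  →  cons(cons(cons(cons(e, e), e), cons(a, a)), a)   [R2 at 2]

Reduce t₂ = g(g(h(g(e, g(cons(e, a), cons(e, cons(g(a, e), a))))), e), e):
1. g(g(h(g(e, g(cons(e, a), cons(e, cons(g(a, e), a))))), e), e)  →  g(h(g(e, g(cons(e, a), cons(e, cons(g(a, e), a))))), e)   [R2 at ε]
2. g(h(g(e, g(cons(e, a), cons(e, cons(g(a, e), a))))), e)  →  h(g(e, g(cons(e, a), cons(e, cons(g(a, e), a)))))   [R2 at ε]
3. h(g(e, g(cons(e, a), cons(e, cons(g(a, e), a)))))  →  h(e)   [R2 at 1]
4. h(e)  →  a   [R4 at ε]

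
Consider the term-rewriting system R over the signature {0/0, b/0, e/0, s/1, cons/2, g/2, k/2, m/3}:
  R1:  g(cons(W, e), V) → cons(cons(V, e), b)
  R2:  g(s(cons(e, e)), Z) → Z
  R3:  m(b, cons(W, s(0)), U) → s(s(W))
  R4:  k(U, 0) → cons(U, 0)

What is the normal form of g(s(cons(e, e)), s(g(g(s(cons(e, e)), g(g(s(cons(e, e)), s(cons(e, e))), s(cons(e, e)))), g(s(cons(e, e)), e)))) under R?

s(e)

1. g(s(cons(e, e)), s(g(g(s(cons(e, e)), g(g(s(cons(e, e)), s(cons(e, e))), s(cons(e, e)))), g(s(cons(e, e)), e))))  →  s(g(g(s(cons(e, e)), g(g(s(cons(e, e)), s(cons(e, e))), s(cons(e, e)))), g(s(cons(e, e)), e)))   [R2 at ε]
2. s(g(g(s(cons(e, e)), g(g(s(cons(e, e)), s(cons(e, e))), s(cons(e, e)))), g(s(cons(e, e)), e)))  →  s(g(g(g(s(cons(e, e)), s(cons(e, e))), s(cons(e, e))), g(s(cons(e, e)), e)))   [R2 at 1.1]
3. s(g(g(g(s(cons(e, e)), s(cons(e, e))), s(cons(e, e))), g(s(cons(e, e)), e)))  →  s(g(g(s(cons(e, e)), s(cons(e, e))), g(s(cons(e, e)), e)))   [R2 at 1.1.1]
4. s(g(g(s(cons(e, e)), s(cons(e, e))), g(s(cons(e, e)), e)))  →  s(g(s(cons(e, e)), g(s(cons(e, e)), e)))   [R2 at 1.1]
5. s(g(s(cons(e, e)), g(s(cons(e, e)), e)))  →  s(g(s(cons(e, e)), e))   [R2 at 1]
6. s(g(s(cons(e, e)), e))  →  s(e)   [R2 at 1]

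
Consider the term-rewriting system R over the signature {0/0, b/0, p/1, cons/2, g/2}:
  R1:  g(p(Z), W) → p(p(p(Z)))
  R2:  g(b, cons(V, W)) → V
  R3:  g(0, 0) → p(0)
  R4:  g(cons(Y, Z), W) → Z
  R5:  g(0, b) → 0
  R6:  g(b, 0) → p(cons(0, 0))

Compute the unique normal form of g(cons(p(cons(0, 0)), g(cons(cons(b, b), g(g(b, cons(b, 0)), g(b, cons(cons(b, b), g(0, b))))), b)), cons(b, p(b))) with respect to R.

b

1. g(cons(p(cons(0, 0)), g(cons(cons(b, b), g(g(b, cons(b, 0)), g(b, cons(cons(b, b), g(0, b))))), b)), cons(b, p(b)))  →  g(cons(cons(b, b), g(g(b, cons(b, 0)), g(b, cons(cons(b, b), g(0, b))))), b)   [R4 at ε]
2. g(cons(cons(b, b), g(g(b, cons(b, 0)), g(b, cons(cons(b, b), g(0, b))))), b)  →  g(g(b, cons(b, 0)), g(b, cons(cons(b, b), g(0, b))))   [R4 at ε]
3. g(g(b, cons(b, 0)), g(b, cons(cons(b, b), g(0, b))))  →  g(b, g(b, cons(cons(b, b), g(0, b))))   [R2 at 1]
4. g(b, g(b, cons(cons(b, b), g(0, b))))  →  g(b, cons(b, b))   [R2 at 2]
5. g(b, cons(b, b))  →  b   [R2 at ε]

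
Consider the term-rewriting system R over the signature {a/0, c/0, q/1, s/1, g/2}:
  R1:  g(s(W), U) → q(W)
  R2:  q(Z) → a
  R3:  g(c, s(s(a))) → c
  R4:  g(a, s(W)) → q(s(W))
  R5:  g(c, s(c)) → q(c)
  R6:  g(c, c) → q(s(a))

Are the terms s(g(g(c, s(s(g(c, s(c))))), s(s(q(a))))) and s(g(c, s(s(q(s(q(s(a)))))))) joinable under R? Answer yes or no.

yes — NF(t₁) = s(c), NF(t₂) = s(c)

Reduce t₁ = s(g(g(c, s(s(g(c, s(c))))), s(s(q(a))))):
1. s(g(g(c, s(s(g(c, s(c))))), s(s(q(a)))))  →  s(g(g(c, s(s(q(c)))), s(s(q(a)))))   [R5 at 1.1.2.1.1]
2. s(g(g(c, s(s(q(c)))), s(s(q(a)))))  →  s(g(g(c, s(s(a))), s(s(q(a)))))   [R2 at 1.1.2.1.1]
3. s(g(g(c, s(s(a))), s(s(q(a)))))  →  s(g(c, s(s(q(a)))))   [R3 at 1.1]
4. s(g(c, s(s(q(a)))))  →  s(g(c, s(s(a))))   [R2 at 1.2.1.1]
5. s(g(c, s(s(a))))  →  s(c)   [R3 at 1]

Reduce t₂ = s(g(c, s(s(q(s(q(s(a)))))))):
1. s(g(c, s(s(q(s(q(s(a))))))))  →  s(g(c, s(s(a))))   [R2 at 1.2.1.1]
2. s(g(c, s(s(a))))  →  s(c)   [R3 at 1]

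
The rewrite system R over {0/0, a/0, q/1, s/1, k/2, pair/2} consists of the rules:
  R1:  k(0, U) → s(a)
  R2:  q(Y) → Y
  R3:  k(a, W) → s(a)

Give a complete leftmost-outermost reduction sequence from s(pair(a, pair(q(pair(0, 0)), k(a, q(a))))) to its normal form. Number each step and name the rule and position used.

1. s(pair(a, pair(q(pair(0, 0)), k(a, q(a)))))  →  s(pair(a, pair(pair(0, 0), k(a, q(a)))))   [R2 at 1.2.1]
2. s(pair(a, pair(pair(0, 0), k(a, q(a)))))  →  s(pair(a, pair(pair(0, 0), s(a))))   [R3 at 1.2.2]

s(pair(a, pair(pair(0, 0), s(a))))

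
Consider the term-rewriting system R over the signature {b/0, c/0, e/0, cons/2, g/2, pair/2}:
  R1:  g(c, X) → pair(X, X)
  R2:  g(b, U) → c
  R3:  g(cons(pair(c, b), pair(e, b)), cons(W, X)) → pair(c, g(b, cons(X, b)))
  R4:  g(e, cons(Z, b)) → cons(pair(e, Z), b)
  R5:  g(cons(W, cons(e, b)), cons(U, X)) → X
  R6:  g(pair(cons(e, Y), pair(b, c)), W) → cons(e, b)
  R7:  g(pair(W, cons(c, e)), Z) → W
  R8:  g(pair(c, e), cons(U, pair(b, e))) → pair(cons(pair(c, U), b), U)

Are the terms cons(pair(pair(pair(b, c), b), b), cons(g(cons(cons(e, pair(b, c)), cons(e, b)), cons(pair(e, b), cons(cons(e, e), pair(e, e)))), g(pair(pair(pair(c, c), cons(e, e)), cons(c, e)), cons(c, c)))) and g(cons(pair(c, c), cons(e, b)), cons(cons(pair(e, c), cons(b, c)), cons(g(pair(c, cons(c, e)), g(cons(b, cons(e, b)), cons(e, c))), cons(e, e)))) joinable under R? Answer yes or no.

Reduce t₁ = cons(pair(pair(pair(b, c), b), b), cons(g(cons(cons(e, pair(b, c)), cons(e, b)), cons(pair(e, b), cons(cons(e, e), pair(e, e)))), g(pair(pair(pair(c, c), cons(e, e)), cons(c, e)), cons(c, c)))):
1. cons(pair(pair(pair(b, c), b), b), cons(g(cons(cons(e, pair(b, c)), cons(e, b)), cons(pair(e, b), cons(cons(e, e), pair(e, e)))), g(pair(pair(pair(c, c), cons(e, e)), cons(c, e)), cons(c, c))))  →  cons(pair(pair(pair(b, c), b), b), cons(cons(cons(e, e), pair(e, e)), g(pair(pair(pair(c, c), cons(e, e)), cons(c, e)), cons(c, c))))   [R5 at 2.1]
2. cons(pair(pair(pair(b, c), b), b), cons(cons(cons(e, e), pair(e, e)), g(pair(pair(pair(c, c), cons(e, e)), cons(c, e)), cons(c, c))))  →  cons(pair(pair(pair(b, c), b), b), cons(cons(cons(e, e), pair(e, e)), pair(pair(c, c), cons(e, e))))   [R7 at 2.2]

Reduce t₂ = g(cons(pair(c, c), cons(e, b)), cons(cons(pair(e, c), cons(b, c)), cons(g(pair(c, cons(c, e)), g(cons(b, cons(e, b)), cons(e, c))), cons(e, e)))):
1. g(cons(pair(c, c), cons(e, b)), cons(cons(pair(e, c), cons(b, c)), cons(g(pair(c, cons(c, e)), g(cons(b, cons(e, b)), cons(e, c))), cons(e, e))))  →  cons(g(pair(c, cons(c, e)), g(cons(b, cons(e, b)), cons(e, c))), cons(e, e))   [R5 at ε]
2. cons(g(pair(c, cons(c, e)), g(cons(b, cons(e, b)), cons(e, c))), cons(e, e))  →  cons(c, cons(e, e))   [R7 at 1]

no — NF(t₁) = cons(pair(pair(pair(b, c), b), b), cons(cons(cons(e, e), pair(e, e)), pair(pair(c, c), cons(e, e)))), NF(t₂) = cons(c, cons(e, e))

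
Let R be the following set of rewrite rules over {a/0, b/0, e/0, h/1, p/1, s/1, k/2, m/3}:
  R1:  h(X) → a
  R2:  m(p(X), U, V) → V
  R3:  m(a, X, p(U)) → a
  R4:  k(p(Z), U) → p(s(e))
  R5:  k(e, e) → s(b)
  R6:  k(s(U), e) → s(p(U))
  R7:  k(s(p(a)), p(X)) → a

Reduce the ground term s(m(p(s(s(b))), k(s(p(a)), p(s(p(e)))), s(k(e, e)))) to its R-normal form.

1. s(m(p(s(s(b))), k(s(p(a)), p(s(p(e)))), s(k(e, e))))  →  s(s(k(e, e)))   [R2 at 1]
2. s(s(k(e, e)))  →  s(s(s(b)))   [R5 at 1.1]

s(s(s(b)))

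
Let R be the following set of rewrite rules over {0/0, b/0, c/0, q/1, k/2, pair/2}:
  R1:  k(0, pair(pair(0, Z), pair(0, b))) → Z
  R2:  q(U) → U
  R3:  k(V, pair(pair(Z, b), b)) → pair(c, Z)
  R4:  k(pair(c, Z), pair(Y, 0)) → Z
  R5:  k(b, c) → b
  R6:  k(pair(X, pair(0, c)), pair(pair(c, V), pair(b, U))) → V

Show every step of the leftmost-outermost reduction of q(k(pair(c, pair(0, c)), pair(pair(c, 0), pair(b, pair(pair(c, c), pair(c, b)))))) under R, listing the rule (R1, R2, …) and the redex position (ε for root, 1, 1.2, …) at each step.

1. q(k(pair(c, pair(0, c)), pair(pair(c, 0), pair(b, pair(pair(c, c), pair(c, b))))))  →  k(pair(c, pair(0, c)), pair(pair(c, 0), pair(b, pair(pair(c, c), pair(c, b)))))   [R2 at ε]
2. k(pair(c, pair(0, c)), pair(pair(c, 0), pair(b, pair(pair(c, c), pair(c, b)))))  →  0   [R6 at ε]

0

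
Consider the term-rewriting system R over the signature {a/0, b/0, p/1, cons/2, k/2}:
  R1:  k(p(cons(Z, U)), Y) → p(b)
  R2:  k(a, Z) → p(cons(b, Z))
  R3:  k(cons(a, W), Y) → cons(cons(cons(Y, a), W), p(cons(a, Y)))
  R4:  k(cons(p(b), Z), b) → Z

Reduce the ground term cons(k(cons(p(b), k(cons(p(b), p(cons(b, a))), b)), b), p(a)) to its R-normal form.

1. cons(k(cons(p(b), k(cons(p(b), p(cons(b, a))), b)), b), p(a))  →  cons(k(cons(p(b), p(cons(b, a))), b), p(a))   [R4 at 1]
2. cons(k(cons(p(b), p(cons(b, a))), b), p(a))  →  cons(p(cons(b, a)), p(a))   [R4 at 1]

cons(p(cons(b, a)), p(a))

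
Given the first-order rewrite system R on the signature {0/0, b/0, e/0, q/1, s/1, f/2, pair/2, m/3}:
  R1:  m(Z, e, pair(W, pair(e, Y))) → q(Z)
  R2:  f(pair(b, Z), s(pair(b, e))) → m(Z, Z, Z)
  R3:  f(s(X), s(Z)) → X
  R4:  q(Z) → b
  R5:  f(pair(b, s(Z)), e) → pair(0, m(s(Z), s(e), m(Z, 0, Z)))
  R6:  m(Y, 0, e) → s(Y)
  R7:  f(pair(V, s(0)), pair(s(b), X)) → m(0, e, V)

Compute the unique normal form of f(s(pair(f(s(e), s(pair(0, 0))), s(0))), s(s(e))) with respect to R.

1. f(s(pair(f(s(e), s(pair(0, 0))), s(0))), s(s(e)))  →  pair(f(s(e), s(pair(0, 0))), s(0))   [R3 at ε]
2. pair(f(s(e), s(pair(0, 0))), s(0))  →  pair(e, s(0))   [R3 at 1]

pair(e, s(0))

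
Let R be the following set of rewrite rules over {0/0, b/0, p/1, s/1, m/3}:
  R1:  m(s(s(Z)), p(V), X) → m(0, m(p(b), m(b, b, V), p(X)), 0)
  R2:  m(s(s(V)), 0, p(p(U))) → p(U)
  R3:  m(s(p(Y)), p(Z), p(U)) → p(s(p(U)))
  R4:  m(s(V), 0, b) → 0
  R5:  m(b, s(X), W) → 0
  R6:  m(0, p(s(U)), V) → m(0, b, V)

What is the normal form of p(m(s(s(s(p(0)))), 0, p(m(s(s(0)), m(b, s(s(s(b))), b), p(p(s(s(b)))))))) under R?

1. p(m(s(s(s(p(0)))), 0, p(m(s(s(0)), m(b, s(s(s(b))), b), p(p(s(s(b))))))))  →  p(m(s(s(s(p(0)))), 0, p(m(s(s(0)), 0, p(p(s(s(b))))))))   [R5 at 1.3.1.2]
2. p(m(s(s(s(p(0)))), 0, p(m(s(s(0)), 0, p(p(s(s(b))))))))  →  p(m(s(s(s(p(0)))), 0, p(p(s(s(b))))))   [R2 at 1.3.1]
3. p(m(s(s(s(p(0)))), 0, p(p(s(s(b))))))  →  p(p(s(s(b))))   [R2 at 1]

p(p(s(s(b))))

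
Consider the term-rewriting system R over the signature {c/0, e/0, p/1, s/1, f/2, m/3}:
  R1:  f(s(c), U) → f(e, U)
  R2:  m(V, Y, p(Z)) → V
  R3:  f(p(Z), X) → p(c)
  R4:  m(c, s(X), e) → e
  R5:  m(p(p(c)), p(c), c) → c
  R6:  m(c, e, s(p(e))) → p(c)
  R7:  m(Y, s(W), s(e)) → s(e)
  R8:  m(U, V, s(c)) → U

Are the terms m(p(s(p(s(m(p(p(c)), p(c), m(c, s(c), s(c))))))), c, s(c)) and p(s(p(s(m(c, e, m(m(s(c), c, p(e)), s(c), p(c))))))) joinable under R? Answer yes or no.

yes — NF(t₁) = p(s(p(s(c)))), NF(t₂) = p(s(p(s(c))))

Reduce t₁ = m(p(s(p(s(m(p(p(c)), p(c), m(c, s(c), s(c))))))), c, s(c)):
1. m(p(s(p(s(m(p(p(c)), p(c), m(c, s(c), s(c))))))), c, s(c))  →  p(s(p(s(m(p(p(c)), p(c), m(c, s(c), s(c)))))))   [R8 at ε]
2. p(s(p(s(m(p(p(c)), p(c), m(c, s(c), s(c)))))))  →  p(s(p(s(m(p(p(c)), p(c), c)))))   [R8 at 1.1.1.1.3]
3. p(s(p(s(m(p(p(c)), p(c), c)))))  →  p(s(p(s(c))))   [R5 at 1.1.1.1]

Reduce t₂ = p(s(p(s(m(c, e, m(m(s(c), c, p(e)), s(c), p(c))))))):
1. p(s(p(s(m(c, e, m(m(s(c), c, p(e)), s(c), p(c)))))))  →  p(s(p(s(m(c, e, m(s(c), c, p(e)))))))   [R2 at 1.1.1.1.3]
2. p(s(p(s(m(c, e, m(s(c), c, p(e)))))))  →  p(s(p(s(m(c, e, s(c))))))   [R2 at 1.1.1.1.3]
3. p(s(p(s(m(c, e, s(c))))))  →  p(s(p(s(c))))   [R8 at 1.1.1.1]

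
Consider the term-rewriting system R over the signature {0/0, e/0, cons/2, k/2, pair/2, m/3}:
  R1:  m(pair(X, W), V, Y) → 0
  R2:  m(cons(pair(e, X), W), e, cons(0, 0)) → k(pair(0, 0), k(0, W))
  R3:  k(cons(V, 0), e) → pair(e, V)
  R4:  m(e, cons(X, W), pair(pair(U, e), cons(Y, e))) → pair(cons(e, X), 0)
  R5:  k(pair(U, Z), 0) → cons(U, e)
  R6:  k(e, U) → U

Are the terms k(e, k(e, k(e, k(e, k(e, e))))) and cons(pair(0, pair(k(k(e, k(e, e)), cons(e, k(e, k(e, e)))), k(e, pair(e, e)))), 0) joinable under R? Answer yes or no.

Reduce t₁ = k(e, k(e, k(e, k(e, k(e, e))))):
1. k(e, k(e, k(e, k(e, k(e, e)))))  →  k(e, k(e, k(e, k(e, e))))   [R6 at ε]
2. k(e, k(e, k(e, k(e, e))))  →  k(e, k(e, k(e, e)))   [R6 at ε]
3. k(e, k(e, k(e, e)))  →  k(e, k(e, e))   [R6 at ε]
4. k(e, k(e, e))  →  k(e, e)   [R6 at ε]
5. k(e, e)  →  e   [R6 at ε]

Reduce t₂ = cons(pair(0, pair(k(k(e, k(e, e)), cons(e, k(e, k(e, e)))), k(e, pair(e, e)))), 0):
1. cons(pair(0, pair(k(k(e, k(e, e)), cons(e, k(e, k(e, e)))), k(e, pair(e, e)))), 0)  →  cons(pair(0, pair(k(k(e, e), cons(e, k(e, k(e, e)))), k(e, pair(e, e)))), 0)   [R6 at 1.2.1.1]
2. cons(pair(0, pair(k(k(e, e), cons(e, k(e, k(e, e)))), k(e, pair(e, e)))), 0)  →  cons(pair(0, pair(k(e, cons(e, k(e, k(e, e)))), k(e, pair(e, e)))), 0)   [R6 at 1.2.1.1]
3. cons(pair(0, pair(k(e, cons(e, k(e, k(e, e)))), k(e, pair(e, e)))), 0)  →  cons(pair(0, pair(cons(e, k(e, k(e, e))), k(e, pair(e, e)))), 0)   [R6 at 1.2.1]
4. cons(pair(0, pair(cons(e, k(e, k(e, e))), k(e, pair(e, e)))), 0)  →  cons(pair(0, pair(cons(e, k(e, e)), k(e, pair(e, e)))), 0)   [R6 at 1.2.1.2]
5. cons(pair(0, pair(cons(e, k(e, e)), k(e, pair(e, e)))), 0)  →  cons(pair(0, pair(cons(e, e), k(e, pair(e, e)))), 0)   [R6 at 1.2.1.2]
6. cons(pair(0, pair(cons(e, e), k(e, pair(e, e)))), 0)  →  cons(pair(0, pair(cons(e, e), pair(e, e))), 0)   [R6 at 1.2.2]

no — NF(t₁) = e, NF(t₂) = cons(pair(0, pair(cons(e, e), pair(e, e))), 0)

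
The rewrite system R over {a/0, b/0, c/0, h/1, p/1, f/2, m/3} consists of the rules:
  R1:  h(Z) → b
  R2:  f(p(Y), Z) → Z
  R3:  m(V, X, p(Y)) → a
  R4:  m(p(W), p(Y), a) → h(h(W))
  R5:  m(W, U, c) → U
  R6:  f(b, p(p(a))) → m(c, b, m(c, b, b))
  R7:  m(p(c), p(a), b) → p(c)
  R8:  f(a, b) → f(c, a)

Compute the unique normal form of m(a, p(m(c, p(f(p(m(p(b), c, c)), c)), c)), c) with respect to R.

p(p(c))

1. m(a, p(m(c, p(f(p(m(p(b), c, c)), c)), c)), c)  →  p(m(c, p(f(p(m(p(b), c, c)), c)), c))   [R5 at ε]
2. p(m(c, p(f(p(m(p(b), c, c)), c)), c))  →  p(p(f(p(m(p(b), c, c)), c)))   [R5 at 1]
3. p(p(f(p(m(p(b), c, c)), c)))  →  p(p(c))   [R2 at 1.1]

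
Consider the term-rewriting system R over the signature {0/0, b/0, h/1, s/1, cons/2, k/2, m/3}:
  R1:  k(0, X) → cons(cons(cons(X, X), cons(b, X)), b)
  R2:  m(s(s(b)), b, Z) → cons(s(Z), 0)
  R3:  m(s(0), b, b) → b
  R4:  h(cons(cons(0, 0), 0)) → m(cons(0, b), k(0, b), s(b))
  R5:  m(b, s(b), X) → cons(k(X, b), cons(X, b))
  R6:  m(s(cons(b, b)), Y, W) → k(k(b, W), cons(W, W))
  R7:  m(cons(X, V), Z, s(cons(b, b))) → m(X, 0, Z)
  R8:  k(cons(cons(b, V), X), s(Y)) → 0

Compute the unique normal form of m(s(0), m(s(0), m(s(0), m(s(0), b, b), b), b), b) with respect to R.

b

1. m(s(0), m(s(0), m(s(0), m(s(0), b, b), b), b), b)  →  m(s(0), m(s(0), m(s(0), b, b), b), b)   [R3 at 2.2.2]
2. m(s(0), m(s(0), m(s(0), b, b), b), b)  →  m(s(0), m(s(0), b, b), b)   [R3 at 2.2]
3. m(s(0), m(s(0), b, b), b)  →  m(s(0), b, b)   [R3 at 2]
4. m(s(0), b, b)  →  b   [R3 at ε]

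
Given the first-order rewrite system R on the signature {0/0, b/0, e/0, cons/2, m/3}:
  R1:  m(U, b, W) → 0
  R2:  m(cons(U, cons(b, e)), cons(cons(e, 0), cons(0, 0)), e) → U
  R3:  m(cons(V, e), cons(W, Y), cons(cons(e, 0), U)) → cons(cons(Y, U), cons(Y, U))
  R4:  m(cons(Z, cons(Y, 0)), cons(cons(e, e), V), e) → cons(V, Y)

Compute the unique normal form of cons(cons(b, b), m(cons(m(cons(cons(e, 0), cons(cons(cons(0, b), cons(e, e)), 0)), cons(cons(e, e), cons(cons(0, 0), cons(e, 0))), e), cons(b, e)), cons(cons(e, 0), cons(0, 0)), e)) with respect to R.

1. cons(cons(b, b), m(cons(m(cons(cons(e, 0), cons(cons(cons(0, b), cons(e, e)), 0)), cons(cons(e, e), cons(cons(0, 0), cons(e, 0))), e), cons(b, e)), cons(cons(e, 0), cons(0, 0)), e))  →  cons(cons(b, b), m(cons(cons(e, 0), cons(cons(cons(0, b), cons(e, e)), 0)), cons(cons(e, e), cons(cons(0, 0), cons(e, 0))), e))   [R2 at 2]
2. cons(cons(b, b), m(cons(cons(e, 0), cons(cons(cons(0, b), cons(e, e)), 0)), cons(cons(e, e), cons(cons(0, 0), cons(e, 0))), e))  →  cons(cons(b, b), cons(cons(cons(0, 0), cons(e, 0)), cons(cons(0, b), cons(e, e))))   [R4 at 2]

cons(cons(b, b), cons(cons(cons(0, 0), cons(e, 0)), cons(cons(0, b), cons(e, e))))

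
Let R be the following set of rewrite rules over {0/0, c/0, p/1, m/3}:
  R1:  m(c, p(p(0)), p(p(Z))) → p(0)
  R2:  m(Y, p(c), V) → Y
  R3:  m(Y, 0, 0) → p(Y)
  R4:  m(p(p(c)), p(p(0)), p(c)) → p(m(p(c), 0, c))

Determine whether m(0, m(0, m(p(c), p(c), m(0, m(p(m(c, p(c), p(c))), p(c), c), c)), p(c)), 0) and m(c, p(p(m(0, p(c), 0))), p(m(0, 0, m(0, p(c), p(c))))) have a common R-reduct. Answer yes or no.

Reduce t₁ = m(0, m(0, m(p(c), p(c), m(0, m(p(m(c, p(c), p(c))), p(c), c), c)), p(c)), 0):
1. m(0, m(0, m(p(c), p(c), m(0, m(p(m(c, p(c), p(c))), p(c), c), c)), p(c)), 0)  →  m(0, m(0, p(c), p(c)), 0)   [R2 at 2.2]
2. m(0, m(0, p(c), p(c)), 0)  →  m(0, 0, 0)   [R2 at 2]
3. m(0, 0, 0)  →  p(0)   [R3 at ε]

Reduce t₂ = m(c, p(p(m(0, p(c), 0))), p(m(0, 0, m(0, p(c), p(c))))):
1. m(c, p(p(m(0, p(c), 0))), p(m(0, 0, m(0, p(c), p(c)))))  →  m(c, p(p(0)), p(m(0, 0, m(0, p(c), p(c)))))   [R2 at 2.1.1]
2. m(c, p(p(0)), p(m(0, 0, m(0, p(c), p(c)))))  →  m(c, p(p(0)), p(m(0, 0, 0)))   [R2 at 3.1.3]
3. m(c, p(p(0)), p(m(0, 0, 0)))  →  m(c, p(p(0)), p(p(0)))   [R3 at 3.1]
4. m(c, p(p(0)), p(p(0)))  →  p(0)   [R1 at ε]

yes — NF(t₁) = p(0), NF(t₂) = p(0)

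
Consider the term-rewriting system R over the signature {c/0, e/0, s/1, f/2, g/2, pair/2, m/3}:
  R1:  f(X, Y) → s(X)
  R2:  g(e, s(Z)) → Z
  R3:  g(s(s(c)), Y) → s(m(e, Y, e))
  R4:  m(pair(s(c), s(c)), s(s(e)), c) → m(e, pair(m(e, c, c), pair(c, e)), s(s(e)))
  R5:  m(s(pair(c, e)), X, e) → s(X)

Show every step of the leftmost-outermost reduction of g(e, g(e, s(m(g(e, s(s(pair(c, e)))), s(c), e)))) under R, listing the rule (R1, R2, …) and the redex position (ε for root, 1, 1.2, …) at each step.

1. g(e, g(e, s(m(g(e, s(s(pair(c, e)))), s(c), e))))  →  g(e, m(g(e, s(s(pair(c, e)))), s(c), e))   [R2 at 2]
2. g(e, m(g(e, s(s(pair(c, e)))), s(c), e))  →  g(e, m(s(pair(c, e)), s(c), e))   [R2 at 2.1]
3. g(e, m(s(pair(c, e)), s(c), e))  →  g(e, s(s(c)))   [R5 at 2]
4. g(e, s(s(c)))  →  s(c)   [R2 at ε]

s(c)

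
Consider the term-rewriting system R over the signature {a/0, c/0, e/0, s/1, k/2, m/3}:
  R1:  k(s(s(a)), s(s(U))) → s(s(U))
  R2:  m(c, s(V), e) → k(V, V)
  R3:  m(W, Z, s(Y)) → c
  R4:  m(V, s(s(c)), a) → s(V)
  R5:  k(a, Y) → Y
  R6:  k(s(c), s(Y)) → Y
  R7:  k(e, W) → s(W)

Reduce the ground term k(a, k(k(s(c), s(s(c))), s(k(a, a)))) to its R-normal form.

a

1. k(a, k(k(s(c), s(s(c))), s(k(a, a))))  →  k(k(s(c), s(s(c))), s(k(a, a)))   [R5 at ε]
2. k(k(s(c), s(s(c))), s(k(a, a)))  →  k(s(c), s(k(a, a)))   [R6 at 1]
3. k(s(c), s(k(a, a)))  →  k(a, a)   [R6 at ε]
4. k(a, a)  →  a   [R5 at ε]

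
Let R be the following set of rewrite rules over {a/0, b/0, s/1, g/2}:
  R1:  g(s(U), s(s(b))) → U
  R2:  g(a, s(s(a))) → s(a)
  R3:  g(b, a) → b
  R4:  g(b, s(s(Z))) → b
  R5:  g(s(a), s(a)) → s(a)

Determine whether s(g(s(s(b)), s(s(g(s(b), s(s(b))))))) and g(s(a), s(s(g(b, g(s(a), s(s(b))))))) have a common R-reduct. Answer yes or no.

no — NF(t₁) = s(s(b)), NF(t₂) = a

Reduce t₁ = s(g(s(s(b)), s(s(g(s(b), s(s(b))))))):
1. s(g(s(s(b)), s(s(g(s(b), s(s(b)))))))  →  s(g(s(s(b)), s(s(b))))   [R1 at 1.2.1.1]
2. s(g(s(s(b)), s(s(b))))  →  s(s(b))   [R1 at 1]

Reduce t₂ = g(s(a), s(s(g(b, g(s(a), s(s(b))))))):
1. g(s(a), s(s(g(b, g(s(a), s(s(b)))))))  →  g(s(a), s(s(g(b, a))))   [R1 at 2.1.1.2]
2. g(s(a), s(s(g(b, a))))  →  g(s(a), s(s(b)))   [R3 at 2.1.1]
3. g(s(a), s(s(b)))  →  a   [R1 at ε]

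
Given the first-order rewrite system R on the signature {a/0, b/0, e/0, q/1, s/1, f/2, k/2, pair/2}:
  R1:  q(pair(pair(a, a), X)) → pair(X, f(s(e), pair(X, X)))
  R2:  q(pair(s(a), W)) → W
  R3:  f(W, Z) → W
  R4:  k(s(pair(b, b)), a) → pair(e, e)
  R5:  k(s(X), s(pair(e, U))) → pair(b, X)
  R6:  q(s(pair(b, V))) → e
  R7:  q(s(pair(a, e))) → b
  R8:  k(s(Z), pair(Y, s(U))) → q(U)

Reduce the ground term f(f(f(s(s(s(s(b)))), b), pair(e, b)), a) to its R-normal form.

1. f(f(f(s(s(s(s(b)))), b), pair(e, b)), a)  →  f(f(s(s(s(s(b)))), b), pair(e, b))   [R3 at ε]
2. f(f(s(s(s(s(b)))), b), pair(e, b))  →  f(s(s(s(s(b)))), b)   [R3 at ε]
3. f(s(s(s(s(b)))), b)  →  s(s(s(s(b))))   [R3 at ε]

s(s(s(s(b))))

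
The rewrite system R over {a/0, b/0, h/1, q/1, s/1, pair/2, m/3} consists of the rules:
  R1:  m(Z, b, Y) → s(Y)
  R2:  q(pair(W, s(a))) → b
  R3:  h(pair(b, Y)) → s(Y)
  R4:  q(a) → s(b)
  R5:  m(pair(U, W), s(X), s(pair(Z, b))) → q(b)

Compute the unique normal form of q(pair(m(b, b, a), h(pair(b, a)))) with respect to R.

1. q(pair(m(b, b, a), h(pair(b, a))))  →  q(pair(s(a), h(pair(b, a))))   [R1 at 1.1]
2. q(pair(s(a), h(pair(b, a))))  →  q(pair(s(a), s(a)))   [R3 at 1.2]
3. q(pair(s(a), s(a)))  →  b   [R2 at ε]

b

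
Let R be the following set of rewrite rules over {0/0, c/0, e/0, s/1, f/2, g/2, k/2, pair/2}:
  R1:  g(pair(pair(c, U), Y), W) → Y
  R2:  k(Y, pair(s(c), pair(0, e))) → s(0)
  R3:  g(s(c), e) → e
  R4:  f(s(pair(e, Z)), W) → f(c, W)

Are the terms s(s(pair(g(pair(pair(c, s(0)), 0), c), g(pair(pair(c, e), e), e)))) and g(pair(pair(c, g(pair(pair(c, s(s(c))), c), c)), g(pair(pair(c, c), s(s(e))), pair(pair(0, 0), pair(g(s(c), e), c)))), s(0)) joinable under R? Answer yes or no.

Reduce t₁ = s(s(pair(g(pair(pair(c, s(0)), 0), c), g(pair(pair(c, e), e), e)))):
1. s(s(pair(g(pair(pair(c, s(0)), 0), c), g(pair(pair(c, e), e), e))))  →  s(s(pair(0, g(pair(pair(c, e), e), e))))   [R1 at 1.1.1]
2. s(s(pair(0, g(pair(pair(c, e), e), e))))  →  s(s(pair(0, e)))   [R1 at 1.1.2]

Reduce t₂ = g(pair(pair(c, g(pair(pair(c, s(s(c))), c), c)), g(pair(pair(c, c), s(s(e))), pair(pair(0, 0), pair(g(s(c), e), c)))), s(0)):
1. g(pair(pair(c, g(pair(pair(c, s(s(c))), c), c)), g(pair(pair(c, c), s(s(e))), pair(pair(0, 0), pair(g(s(c), e), c)))), s(0))  →  g(pair(pair(c, c), s(s(e))), pair(pair(0, 0), pair(g(s(c), e), c)))   [R1 at ε]
2. g(pair(pair(c, c), s(s(e))), pair(pair(0, 0), pair(g(s(c), e), c)))  →  s(s(e))   [R1 at ε]

no — NF(t₁) = s(s(pair(0, e))), NF(t₂) = s(s(e))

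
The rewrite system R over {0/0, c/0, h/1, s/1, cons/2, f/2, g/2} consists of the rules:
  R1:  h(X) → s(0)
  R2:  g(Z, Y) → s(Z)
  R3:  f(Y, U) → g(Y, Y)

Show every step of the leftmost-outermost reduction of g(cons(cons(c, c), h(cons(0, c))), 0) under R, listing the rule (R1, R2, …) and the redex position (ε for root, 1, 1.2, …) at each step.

s(cons(cons(c, c), s(0)))

1. g(cons(cons(c, c), h(cons(0, c))), 0)  →  s(cons(cons(c, c), h(cons(0, c))))   [R2 at ε]
2. s(cons(cons(c, c), h(cons(0, c))))  →  s(cons(cons(c, c), s(0)))   [R1 at 1.2]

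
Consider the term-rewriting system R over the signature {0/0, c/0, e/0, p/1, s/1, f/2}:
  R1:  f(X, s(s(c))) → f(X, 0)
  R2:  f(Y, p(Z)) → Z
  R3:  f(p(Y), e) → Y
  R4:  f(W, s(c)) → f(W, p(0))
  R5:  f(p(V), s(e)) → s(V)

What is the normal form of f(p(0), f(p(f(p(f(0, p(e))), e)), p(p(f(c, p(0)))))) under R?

1. f(p(0), f(p(f(p(f(0, p(e))), e)), p(p(f(c, p(0))))))  →  f(p(0), p(f(c, p(0))))   [R2 at 2]
2. f(p(0), p(f(c, p(0))))  →  f(c, p(0))   [R2 at ε]
3. f(c, p(0))  →  0   [R2 at ε]

0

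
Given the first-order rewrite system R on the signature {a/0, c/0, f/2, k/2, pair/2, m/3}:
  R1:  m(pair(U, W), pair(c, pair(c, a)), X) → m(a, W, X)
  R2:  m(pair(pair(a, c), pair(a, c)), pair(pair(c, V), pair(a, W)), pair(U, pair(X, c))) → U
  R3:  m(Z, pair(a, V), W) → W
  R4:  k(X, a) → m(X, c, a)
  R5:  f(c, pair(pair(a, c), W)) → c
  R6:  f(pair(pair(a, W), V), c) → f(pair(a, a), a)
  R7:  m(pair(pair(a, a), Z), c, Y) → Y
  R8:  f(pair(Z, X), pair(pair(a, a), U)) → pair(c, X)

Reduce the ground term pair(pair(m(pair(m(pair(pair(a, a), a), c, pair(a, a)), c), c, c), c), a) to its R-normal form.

pair(pair(c, c), a)

1. pair(pair(m(pair(m(pair(pair(a, a), a), c, pair(a, a)), c), c, c), c), a)  →  pair(pair(m(pair(pair(a, a), c), c, c), c), a)   [R7 at 1.1.1.1]
2. pair(pair(m(pair(pair(a, a), c), c, c), c), a)  →  pair(pair(c, c), a)   [R7 at 1.1]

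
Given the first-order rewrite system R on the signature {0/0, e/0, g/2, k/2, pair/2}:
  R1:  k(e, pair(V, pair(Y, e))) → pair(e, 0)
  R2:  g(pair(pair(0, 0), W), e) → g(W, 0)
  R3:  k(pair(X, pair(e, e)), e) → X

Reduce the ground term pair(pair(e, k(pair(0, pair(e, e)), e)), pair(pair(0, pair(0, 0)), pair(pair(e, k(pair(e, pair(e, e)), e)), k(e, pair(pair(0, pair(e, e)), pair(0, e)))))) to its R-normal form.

pair(pair(e, 0), pair(pair(0, pair(0, 0)), pair(pair(e, e), pair(e, 0))))

1. pair(pair(e, k(pair(0, pair(e, e)), e)), pair(pair(0, pair(0, 0)), pair(pair(e, k(pair(e, pair(e, e)), e)), k(e, pair(pair(0, pair(e, e)), pair(0, e))))))  →  pair(pair(e, 0), pair(pair(0, pair(0, 0)), pair(pair(e, k(pair(e, pair(e, e)), e)), k(e, pair(pair(0, pair(e, e)), pair(0, e))))))   [R3 at 1.2]
2. pair(pair(e, 0), pair(pair(0, pair(0, 0)), pair(pair(e, k(pair(e, pair(e, e)), e)), k(e, pair(pair(0, pair(e, e)), pair(0, e))))))  →  pair(pair(e, 0), pair(pair(0, pair(0, 0)), pair(pair(e, e), k(e, pair(pair(0, pair(e, e)), pair(0, e))))))   [R3 at 2.2.1.2]
3. pair(pair(e, 0), pair(pair(0, pair(0, 0)), pair(pair(e, e), k(e, pair(pair(0, pair(e, e)), pair(0, e))))))  →  pair(pair(e, 0), pair(pair(0, pair(0, 0)), pair(pair(e, e), pair(e, 0))))   [R1 at 2.2.2]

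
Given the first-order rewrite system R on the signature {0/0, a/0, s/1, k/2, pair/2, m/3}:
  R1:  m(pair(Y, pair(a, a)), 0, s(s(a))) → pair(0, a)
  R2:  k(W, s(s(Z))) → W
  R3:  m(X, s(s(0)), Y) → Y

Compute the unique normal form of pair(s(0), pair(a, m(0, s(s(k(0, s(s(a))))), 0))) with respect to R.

1. pair(s(0), pair(a, m(0, s(s(k(0, s(s(a))))), 0)))  →  pair(s(0), pair(a, m(0, s(s(0)), 0)))   [R2 at 2.2.2.1.1]
2. pair(s(0), pair(a, m(0, s(s(0)), 0)))  →  pair(s(0), pair(a, 0))   [R3 at 2.2]

pair(s(0), pair(a, 0))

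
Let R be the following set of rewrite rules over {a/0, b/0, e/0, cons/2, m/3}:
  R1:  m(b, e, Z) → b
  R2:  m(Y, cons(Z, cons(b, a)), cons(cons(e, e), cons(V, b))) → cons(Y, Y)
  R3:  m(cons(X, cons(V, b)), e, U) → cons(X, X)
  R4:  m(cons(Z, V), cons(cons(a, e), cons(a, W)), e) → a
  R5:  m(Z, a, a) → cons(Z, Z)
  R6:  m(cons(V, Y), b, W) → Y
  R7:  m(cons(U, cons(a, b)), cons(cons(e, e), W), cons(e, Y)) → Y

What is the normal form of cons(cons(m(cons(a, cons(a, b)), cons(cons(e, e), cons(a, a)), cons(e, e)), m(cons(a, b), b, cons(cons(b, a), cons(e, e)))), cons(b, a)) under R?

cons(cons(e, b), cons(b, a))

1. cons(cons(m(cons(a, cons(a, b)), cons(cons(e, e), cons(a, a)), cons(e, e)), m(cons(a, b), b, cons(cons(b, a), cons(e, e)))), cons(b, a))  →  cons(cons(e, m(cons(a, b), b, cons(cons(b, a), cons(e, e)))), cons(b, a))   [R7 at 1.1]
2. cons(cons(e, m(cons(a, b), b, cons(cons(b, a), cons(e, e)))), cons(b, a))  →  cons(cons(e, b), cons(b, a))   [R6 at 1.2]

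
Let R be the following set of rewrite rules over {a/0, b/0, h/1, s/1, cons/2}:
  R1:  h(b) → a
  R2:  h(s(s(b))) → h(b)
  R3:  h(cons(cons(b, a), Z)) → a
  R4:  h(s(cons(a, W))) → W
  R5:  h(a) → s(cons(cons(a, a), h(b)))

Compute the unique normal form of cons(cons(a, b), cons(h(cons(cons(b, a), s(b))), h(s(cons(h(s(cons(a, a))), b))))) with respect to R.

1. cons(cons(a, b), cons(h(cons(cons(b, a), s(b))), h(s(cons(h(s(cons(a, a))), b)))))  →  cons(cons(a, b), cons(a, h(s(cons(h(s(cons(a, a))), b)))))   [R3 at 2.1]
2. cons(cons(a, b), cons(a, h(s(cons(h(s(cons(a, a))), b)))))  →  cons(cons(a, b), cons(a, h(s(cons(a, b)))))   [R4 at 2.2.1.1.1]
3. cons(cons(a, b), cons(a, h(s(cons(a, b)))))  →  cons(cons(a, b), cons(a, b))   [R4 at 2.2]

cons(cons(a, b), cons(a, b))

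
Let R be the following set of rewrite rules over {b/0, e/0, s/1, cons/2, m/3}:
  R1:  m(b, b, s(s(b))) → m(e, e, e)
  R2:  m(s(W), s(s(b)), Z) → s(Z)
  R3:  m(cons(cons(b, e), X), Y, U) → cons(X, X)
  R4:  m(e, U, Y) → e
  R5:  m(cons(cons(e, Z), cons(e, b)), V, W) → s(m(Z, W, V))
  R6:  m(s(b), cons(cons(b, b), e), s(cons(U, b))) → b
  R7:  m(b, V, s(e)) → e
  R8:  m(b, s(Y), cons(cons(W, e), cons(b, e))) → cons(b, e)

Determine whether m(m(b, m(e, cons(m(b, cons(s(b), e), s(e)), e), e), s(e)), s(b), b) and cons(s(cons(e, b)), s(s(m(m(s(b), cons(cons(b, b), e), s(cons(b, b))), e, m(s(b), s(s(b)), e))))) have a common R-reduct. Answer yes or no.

no — NF(t₁) = e, NF(t₂) = cons(s(cons(e, b)), s(s(e)))

Reduce t₁ = m(m(b, m(e, cons(m(b, cons(s(b), e), s(e)), e), e), s(e)), s(b), b):
1. m(m(b, m(e, cons(m(b, cons(s(b), e), s(e)), e), e), s(e)), s(b), b)  →  m(e, s(b), b)   [R7 at 1]
2. m(e, s(b), b)  →  e   [R4 at ε]

Reduce t₂ = cons(s(cons(e, b)), s(s(m(m(s(b), cons(cons(b, b), e), s(cons(b, b))), e, m(s(b), s(s(b)), e))))):
1. cons(s(cons(e, b)), s(s(m(m(s(b), cons(cons(b, b), e), s(cons(b, b))), e, m(s(b), s(s(b)), e)))))  →  cons(s(cons(e, b)), s(s(m(b, e, m(s(b), s(s(b)), e)))))   [R6 at 2.1.1.1]
2. cons(s(cons(e, b)), s(s(m(b, e, m(s(b), s(s(b)), e)))))  →  cons(s(cons(e, b)), s(s(m(b, e, s(e)))))   [R2 at 2.1.1.3]
3. cons(s(cons(e, b)), s(s(m(b, e, s(e)))))  →  cons(s(cons(e, b)), s(s(e)))   [R7 at 2.1.1]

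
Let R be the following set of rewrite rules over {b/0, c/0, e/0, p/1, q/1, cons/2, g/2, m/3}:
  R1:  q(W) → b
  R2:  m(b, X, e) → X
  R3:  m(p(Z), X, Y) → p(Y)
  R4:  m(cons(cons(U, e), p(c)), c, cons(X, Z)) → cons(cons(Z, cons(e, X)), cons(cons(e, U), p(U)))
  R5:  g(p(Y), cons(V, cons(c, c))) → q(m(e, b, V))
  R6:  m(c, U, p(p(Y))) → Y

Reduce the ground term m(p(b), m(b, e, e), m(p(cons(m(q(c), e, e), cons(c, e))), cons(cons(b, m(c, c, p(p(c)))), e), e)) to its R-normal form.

1. m(p(b), m(b, e, e), m(p(cons(m(q(c), e, e), cons(c, e))), cons(cons(b, m(c, c, p(p(c)))), e), e))  →  p(m(p(cons(m(q(c), e, e), cons(c, e))), cons(cons(b, m(c, c, p(p(c)))), e), e))   [R3 at ε]
2. p(m(p(cons(m(q(c), e, e), cons(c, e))), cons(cons(b, m(c, c, p(p(c)))), e), e))  →  p(p(e))   [R3 at 1]

p(p(e))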